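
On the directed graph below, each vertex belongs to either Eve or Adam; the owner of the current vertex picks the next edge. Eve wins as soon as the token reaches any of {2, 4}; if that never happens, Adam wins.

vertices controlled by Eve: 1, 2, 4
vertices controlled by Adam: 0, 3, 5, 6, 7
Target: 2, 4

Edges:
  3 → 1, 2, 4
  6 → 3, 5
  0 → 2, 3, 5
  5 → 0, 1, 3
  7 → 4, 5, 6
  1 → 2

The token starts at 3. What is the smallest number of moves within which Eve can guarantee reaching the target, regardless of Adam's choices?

2

A0 = {2, 4}
A1: add {1} — 1 (Eve) has 1→2.
A2: add {3} — 3 (Adam): all of {1, 2, 4} already in.
A3 = A2; e.g. 0 (Adam) can still go to 5. Fixed point.
3 enters the attractor at level 2, so Eve can force the target in 2 moves from there.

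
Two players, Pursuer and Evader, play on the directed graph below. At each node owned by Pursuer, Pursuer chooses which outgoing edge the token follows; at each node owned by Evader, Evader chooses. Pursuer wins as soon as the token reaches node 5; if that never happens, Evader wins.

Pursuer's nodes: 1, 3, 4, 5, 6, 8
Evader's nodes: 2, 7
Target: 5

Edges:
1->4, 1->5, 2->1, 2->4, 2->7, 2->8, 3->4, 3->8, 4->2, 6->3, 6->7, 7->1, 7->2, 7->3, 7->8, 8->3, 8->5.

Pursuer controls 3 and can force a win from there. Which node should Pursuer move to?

A0 = {5}
A1: add {1, 8} — 1 (Pursuer) has 1→5; 8 (Pursuer) has 8→5.
A2: add {3} — 3 (Pursuer) has 3→8.
A3: add {6} — 6 (Pursuer) has 6→3.
A4 = A3; e.g. 2 (Evader) can still go to 4. Fixed point.
From 3, successor 8 is in the attractor (rank 1); the other successor 4 is not.

8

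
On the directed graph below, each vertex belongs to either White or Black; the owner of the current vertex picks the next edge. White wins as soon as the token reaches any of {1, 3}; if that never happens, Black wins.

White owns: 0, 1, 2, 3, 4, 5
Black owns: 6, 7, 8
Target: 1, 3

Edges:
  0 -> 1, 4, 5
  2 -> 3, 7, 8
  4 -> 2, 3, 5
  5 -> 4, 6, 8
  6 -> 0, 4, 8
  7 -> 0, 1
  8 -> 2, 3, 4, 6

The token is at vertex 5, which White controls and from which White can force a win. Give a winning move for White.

A0 = {1, 3}
A1: add {0, 2, 4} — 0 (White) has 0→1; 2 (White) has 2→3; 4 (White) has 4→3.
A2: add {5, 7} — 5 (White) has 5→4; 7 (Black): all of {0, 1} already in.
A3 = A2; e.g. 6 (Black) can still go to 8. Fixed point.
From 5, successor 4 is in the attractor (rank 1); the other successors 6, 8 are not.

4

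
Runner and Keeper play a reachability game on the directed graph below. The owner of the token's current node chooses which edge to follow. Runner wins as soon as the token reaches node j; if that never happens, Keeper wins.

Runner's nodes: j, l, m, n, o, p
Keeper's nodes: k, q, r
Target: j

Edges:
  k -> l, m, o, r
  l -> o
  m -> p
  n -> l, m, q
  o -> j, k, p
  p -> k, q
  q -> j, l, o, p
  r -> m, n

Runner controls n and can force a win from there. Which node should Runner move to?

l

A0 = {j}
A1: add {o} — o (Runner) has o→j.
A2: add {l} — l (Runner) has l→o.
A3: add {n} — n (Runner) has n→l.
A4 = A3; e.g. k (Keeper) can still go to m. Fixed point.
From n, successor l is in the attractor (rank 2); the other successors m, q are not.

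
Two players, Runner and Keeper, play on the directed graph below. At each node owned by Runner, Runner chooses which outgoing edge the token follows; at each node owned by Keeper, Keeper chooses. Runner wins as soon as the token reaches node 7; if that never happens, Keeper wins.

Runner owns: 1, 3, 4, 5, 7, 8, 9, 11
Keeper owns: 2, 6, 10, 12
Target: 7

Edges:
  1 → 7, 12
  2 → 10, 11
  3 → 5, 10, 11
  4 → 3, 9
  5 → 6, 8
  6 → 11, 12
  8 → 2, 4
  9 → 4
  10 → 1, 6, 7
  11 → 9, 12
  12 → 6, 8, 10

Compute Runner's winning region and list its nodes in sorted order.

A0 = {7}
A1: add {1} — 1 (Runner) has 1→7.
A2 = A1; e.g. 2 (Keeper) can still go to 10. Fixed point.
Runner's winning region = {1, 7}.

1, 7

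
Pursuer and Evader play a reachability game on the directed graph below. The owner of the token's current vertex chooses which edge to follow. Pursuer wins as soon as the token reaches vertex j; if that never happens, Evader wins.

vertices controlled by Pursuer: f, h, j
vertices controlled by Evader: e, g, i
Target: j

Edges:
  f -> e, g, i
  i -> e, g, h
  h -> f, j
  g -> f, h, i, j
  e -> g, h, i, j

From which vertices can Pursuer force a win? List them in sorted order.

A0 = {j}
A1: add {h} — h (Pursuer) has h→j.
A2 = A1; e.g. e (Evader) can still go to g. Fixed point.
Pursuer's winning region = {h, j}.

h, j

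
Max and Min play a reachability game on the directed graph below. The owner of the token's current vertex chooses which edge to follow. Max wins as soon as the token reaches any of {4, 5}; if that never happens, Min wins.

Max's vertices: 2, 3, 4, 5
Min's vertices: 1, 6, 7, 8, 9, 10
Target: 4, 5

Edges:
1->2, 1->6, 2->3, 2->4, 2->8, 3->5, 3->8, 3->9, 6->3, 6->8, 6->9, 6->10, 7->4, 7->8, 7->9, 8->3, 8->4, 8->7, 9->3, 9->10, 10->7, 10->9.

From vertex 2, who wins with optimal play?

Max

A0 = {4, 5}
A1: add {2, 3} — 2 (Max) has 2→4; 3 (Max) has 3→5.
A2 = A1; e.g. 1 (Min) can still go to 6. Fixed point.
2 ∈ A1, so Max can force the target.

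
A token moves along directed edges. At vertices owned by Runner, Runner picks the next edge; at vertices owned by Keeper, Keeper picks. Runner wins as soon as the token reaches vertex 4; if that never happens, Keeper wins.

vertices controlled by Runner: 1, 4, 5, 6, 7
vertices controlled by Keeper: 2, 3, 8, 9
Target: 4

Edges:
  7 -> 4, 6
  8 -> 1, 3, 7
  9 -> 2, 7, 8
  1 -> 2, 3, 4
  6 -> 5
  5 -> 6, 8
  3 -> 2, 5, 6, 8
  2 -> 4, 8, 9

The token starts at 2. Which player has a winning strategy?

Keeper

A0 = {4}
A1: add {1, 7} — 1 (Runner) has 1→4; 7 (Runner) has 7→4.
A2 = A1; e.g. 2 (Keeper) can still go to 8. Fixed point.
2 never enters the attractor, so Keeper can avoid the target forever.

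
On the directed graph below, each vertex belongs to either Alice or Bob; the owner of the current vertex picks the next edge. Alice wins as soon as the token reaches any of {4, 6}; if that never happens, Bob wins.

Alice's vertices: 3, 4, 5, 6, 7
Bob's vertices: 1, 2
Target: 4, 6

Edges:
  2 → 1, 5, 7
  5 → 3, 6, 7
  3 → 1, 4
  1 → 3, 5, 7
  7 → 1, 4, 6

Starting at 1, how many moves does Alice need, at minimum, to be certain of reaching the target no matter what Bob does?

2

A0 = {4, 6}
A1: add {3, 5, 7} — 3 (Alice) has 3→4; 5 (Alice) has 5→6; 7 (Alice) has 7→4.
A2: add {1} — 1 (Bob): all of {3, 5, 7} already in.
1 enters the attractor at level 2, so Alice can force the target in 2 moves from there.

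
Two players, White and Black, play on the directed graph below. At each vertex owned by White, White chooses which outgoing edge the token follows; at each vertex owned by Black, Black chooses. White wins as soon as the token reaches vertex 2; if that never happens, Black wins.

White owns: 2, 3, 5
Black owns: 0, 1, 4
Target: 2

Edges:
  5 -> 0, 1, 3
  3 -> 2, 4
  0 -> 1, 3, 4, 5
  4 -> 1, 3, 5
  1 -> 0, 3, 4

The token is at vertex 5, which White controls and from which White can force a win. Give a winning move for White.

A0 = {2}
A1: add {3} — 3 (White) has 3→2.
A2: add {5} — 5 (White) has 5→3.
A3 = A2; e.g. 0 (Black) can still go to 1. Fixed point.
From 5, successor 3 is in the attractor (rank 1); the other successors 0, 1 are not.

3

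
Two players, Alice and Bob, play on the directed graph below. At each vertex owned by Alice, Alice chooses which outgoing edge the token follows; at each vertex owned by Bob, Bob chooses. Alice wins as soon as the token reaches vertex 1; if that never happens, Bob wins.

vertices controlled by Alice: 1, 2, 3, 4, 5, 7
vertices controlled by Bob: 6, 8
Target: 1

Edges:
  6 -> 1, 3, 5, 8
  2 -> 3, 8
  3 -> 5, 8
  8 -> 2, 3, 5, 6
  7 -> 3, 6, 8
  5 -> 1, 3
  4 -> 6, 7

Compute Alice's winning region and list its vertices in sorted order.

A0 = {1}
A1: add {5} — 5 (Alice) has 5→1.
A2: add {3} — 3 (Alice) has 3→5.
A3: add {2, 7} — 2 (Alice) has 2→3; 7 (Alice) has 7→3.
A4: add {4} — 4 (Alice) has 4→7.
A5 = A4; e.g. 6 (Bob) can still go to 8. Fixed point.
Alice's winning region = {1, 2, 3, 4, 5, 7}.

1, 2, 3, 4, 5, 7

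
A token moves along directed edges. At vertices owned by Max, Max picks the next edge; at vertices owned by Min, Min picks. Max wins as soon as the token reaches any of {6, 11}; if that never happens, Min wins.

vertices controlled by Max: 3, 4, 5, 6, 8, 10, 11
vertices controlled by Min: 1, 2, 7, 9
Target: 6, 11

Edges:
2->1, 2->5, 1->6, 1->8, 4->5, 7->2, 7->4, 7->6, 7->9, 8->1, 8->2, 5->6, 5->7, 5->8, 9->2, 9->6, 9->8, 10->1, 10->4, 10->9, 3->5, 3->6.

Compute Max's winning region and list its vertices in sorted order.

3, 4, 5, 6, 10, 11

A0 = {6, 11}
A1: add {3, 5} — 3 (Max) has 3→6; 5 (Max) has 5→6.
A2: add {4} — 4 (Max) has 4→5.
A3: add {10} — 10 (Max) has 10→4.
A4 = A3; e.g. 1 (Min) can still go to 8. Fixed point.
Max's winning region = {3, 4, 5, 6, 10, 11}.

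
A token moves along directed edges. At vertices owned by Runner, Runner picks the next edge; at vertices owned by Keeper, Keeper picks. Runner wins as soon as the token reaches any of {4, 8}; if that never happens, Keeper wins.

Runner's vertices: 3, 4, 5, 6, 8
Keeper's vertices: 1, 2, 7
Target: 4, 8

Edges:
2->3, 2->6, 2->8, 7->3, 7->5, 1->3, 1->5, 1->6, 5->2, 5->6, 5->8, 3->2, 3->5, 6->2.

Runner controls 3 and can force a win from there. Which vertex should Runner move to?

5

A0 = {4, 8}
A1: add {5} — 5 (Runner) has 5→8.
A2: add {3} — 3 (Runner) has 3→5.
A3: add {7} — 7 (Keeper): all of {3, 5} already in.
A4 = A3; e.g. 1 (Keeper) can still go to 6. Fixed point.
From 3, successor 5 is in the attractor (rank 1); the other successor 2 is not.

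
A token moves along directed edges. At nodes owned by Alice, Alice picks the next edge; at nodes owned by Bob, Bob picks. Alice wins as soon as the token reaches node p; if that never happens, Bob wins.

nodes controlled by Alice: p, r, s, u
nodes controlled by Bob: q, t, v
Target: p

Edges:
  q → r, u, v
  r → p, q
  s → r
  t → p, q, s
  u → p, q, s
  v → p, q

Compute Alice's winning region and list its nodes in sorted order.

p, r, s, u

A0 = {p}
A1: add {r, u} — r (Alice) has r→p; u (Alice) has u→p.
A2: add {s} — s (Alice) has s→r.
A3 = A2; e.g. q (Bob) can still go to v. Fixed point.
Alice's winning region = {p, r, s, u}.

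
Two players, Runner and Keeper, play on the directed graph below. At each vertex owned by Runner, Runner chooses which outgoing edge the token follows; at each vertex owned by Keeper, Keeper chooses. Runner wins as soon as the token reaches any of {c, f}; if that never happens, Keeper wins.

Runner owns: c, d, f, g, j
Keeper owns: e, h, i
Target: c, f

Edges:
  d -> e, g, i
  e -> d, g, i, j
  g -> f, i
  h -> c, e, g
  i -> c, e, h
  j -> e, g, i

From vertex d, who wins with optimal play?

Runner

A0 = {c, f}
A1: add {g} — g (Runner) has g→f.
A2: add {d, j} — d (Runner) has d→g; j (Runner) has j→g.
A3 = A2; e.g. e (Keeper) can still go to i. Fixed point.
d ∈ A2, so Runner can force the target.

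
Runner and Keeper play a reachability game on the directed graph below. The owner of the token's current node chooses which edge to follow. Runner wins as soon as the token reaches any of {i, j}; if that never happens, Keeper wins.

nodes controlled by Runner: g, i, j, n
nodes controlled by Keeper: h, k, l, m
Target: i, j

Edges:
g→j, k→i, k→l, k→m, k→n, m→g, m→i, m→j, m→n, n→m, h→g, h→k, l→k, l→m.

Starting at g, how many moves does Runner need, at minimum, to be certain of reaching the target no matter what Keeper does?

1

A0 = {i, j}
A1: add {g} — g (Runner) has g→j.
A2 = A1; e.g. h (Keeper) can still go to k. Fixed point.
g enters the attractor at level 1, so Runner can force the target in 1 move from there.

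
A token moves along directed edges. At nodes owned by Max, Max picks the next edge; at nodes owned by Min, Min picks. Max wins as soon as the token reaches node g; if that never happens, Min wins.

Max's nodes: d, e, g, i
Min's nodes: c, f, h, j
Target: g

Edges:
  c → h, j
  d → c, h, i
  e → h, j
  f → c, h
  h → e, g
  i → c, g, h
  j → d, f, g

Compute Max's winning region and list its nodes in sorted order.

A0 = {g}
A1: add {i} — i (Max) has i→g.
A2: add {d} — d (Max) has d→i.
A3 = A2; e.g. c (Min) can still go to h. Fixed point.
Max's winning region = {d, g, i}.

d, g, i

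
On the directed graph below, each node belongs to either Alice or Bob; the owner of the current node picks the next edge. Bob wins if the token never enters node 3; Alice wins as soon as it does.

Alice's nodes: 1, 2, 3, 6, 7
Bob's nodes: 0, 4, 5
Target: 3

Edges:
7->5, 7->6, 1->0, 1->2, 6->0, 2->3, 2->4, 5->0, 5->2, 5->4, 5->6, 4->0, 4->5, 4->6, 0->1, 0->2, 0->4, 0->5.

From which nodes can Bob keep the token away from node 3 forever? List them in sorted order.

0, 4, 5, 6, 7

A0 = {3}
A1: add {2} — 2 (Alice) has 2→3.
A2: add {1} — 1 (Alice) has 1→2.
A3 = A2; e.g. 0 (Bob) can still go to 4. Fixed point.
Alice's attractor = {1, 2, 3}; Bob avoids the target exactly from the complement.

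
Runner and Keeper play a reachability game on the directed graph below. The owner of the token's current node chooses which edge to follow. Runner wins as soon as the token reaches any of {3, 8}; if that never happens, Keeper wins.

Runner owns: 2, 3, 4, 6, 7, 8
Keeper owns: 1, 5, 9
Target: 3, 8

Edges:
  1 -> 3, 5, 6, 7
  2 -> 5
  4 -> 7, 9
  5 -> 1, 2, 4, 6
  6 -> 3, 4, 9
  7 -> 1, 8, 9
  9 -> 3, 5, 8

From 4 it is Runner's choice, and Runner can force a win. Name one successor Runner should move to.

A0 = {3, 8}
A1: add {6, 7} — 6 (Runner) has 6→3; 7 (Runner) has 7→8.
A2: add {4} — 4 (Runner) has 4→7.
A3 = A2; e.g. 1 (Keeper) can still go to 5. Fixed point.
From 4, successor 7 is in the attractor (rank 1); the other successor 9 is not.

7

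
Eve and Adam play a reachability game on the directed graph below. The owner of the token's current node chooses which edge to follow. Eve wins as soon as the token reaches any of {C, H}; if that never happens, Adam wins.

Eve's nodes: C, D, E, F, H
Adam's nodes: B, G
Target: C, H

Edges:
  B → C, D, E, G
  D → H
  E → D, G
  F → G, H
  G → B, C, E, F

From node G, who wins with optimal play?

A0 = {C, H}
A1: add {D, F} — D (Eve) has D→H; F (Eve) has F→H.
A2: add {E} — E (Eve) has E→D.
A3 = A2; e.g. B (Adam) can still go to G. Fixed point.
G never enters the attractor, so Adam can avoid the target forever.

Adam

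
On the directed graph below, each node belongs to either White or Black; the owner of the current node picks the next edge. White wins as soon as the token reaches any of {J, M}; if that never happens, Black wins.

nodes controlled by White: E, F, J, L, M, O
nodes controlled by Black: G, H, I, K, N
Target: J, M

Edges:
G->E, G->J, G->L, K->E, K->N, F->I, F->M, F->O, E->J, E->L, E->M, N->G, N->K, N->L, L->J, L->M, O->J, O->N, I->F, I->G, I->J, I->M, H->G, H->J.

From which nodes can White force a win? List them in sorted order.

E, F, G, H, I, J, L, M, O

A0 = {J, M}
A1: add {E, F, L, O} — E (White) has E→J; F (White) has F→M; L (White) has L→J; O (White) has O→J.
A2: add {G} — G (Black): all of {E, J, L} already in.
A3: add {H, I} — H (Black): all of {G, J} already in; I (Black): all of {F, G, J, M} already in.
A4 = A3; e.g. K (Black) can still go to N. Fixed point.
White's winning region = {E, F, G, H, I, J, L, M, O}.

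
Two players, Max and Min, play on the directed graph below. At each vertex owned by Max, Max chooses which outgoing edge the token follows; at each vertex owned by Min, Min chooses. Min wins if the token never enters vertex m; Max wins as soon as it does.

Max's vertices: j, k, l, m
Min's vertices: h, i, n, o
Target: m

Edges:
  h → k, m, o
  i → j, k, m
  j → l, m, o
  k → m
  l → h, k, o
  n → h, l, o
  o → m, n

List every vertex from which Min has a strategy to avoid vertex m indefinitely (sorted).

h, n, o

A0 = {m}
A1: add {j, k} — j (Max) has j→m; k (Max) has k→m.
A2: add {i, l} — i (Min): all of {j, k, m} already in; l (Max) has l→k.
A3 = A2; e.g. h (Min) can still go to o. Fixed point.
Max's attractor = {i, j, k, l, m}; Min avoids the target exactly from the complement.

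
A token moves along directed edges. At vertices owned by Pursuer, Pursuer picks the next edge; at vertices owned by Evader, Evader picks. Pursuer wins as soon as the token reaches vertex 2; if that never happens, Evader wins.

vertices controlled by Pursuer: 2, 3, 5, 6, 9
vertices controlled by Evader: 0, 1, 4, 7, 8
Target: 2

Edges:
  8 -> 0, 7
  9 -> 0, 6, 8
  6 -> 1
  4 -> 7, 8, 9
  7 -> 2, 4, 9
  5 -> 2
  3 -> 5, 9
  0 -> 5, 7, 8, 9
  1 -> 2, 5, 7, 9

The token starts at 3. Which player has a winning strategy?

Pursuer

A0 = {2}
A1: add {5} — 5 (Pursuer) has 5→2.
A2: add {3} — 3 (Pursuer) has 3→5.
A3 = A2; e.g. 0 (Evader) can still go to 7. Fixed point.
3 ∈ A2, so Pursuer can force the target.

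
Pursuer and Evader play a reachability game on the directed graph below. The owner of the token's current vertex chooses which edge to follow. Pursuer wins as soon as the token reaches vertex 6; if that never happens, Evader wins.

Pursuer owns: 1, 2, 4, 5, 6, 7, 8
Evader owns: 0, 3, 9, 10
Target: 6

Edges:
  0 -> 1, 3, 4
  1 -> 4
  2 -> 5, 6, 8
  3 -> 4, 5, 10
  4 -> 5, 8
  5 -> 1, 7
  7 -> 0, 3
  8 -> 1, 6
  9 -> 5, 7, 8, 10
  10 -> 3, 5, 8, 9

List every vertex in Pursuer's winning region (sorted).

A0 = {6}
A1: add {2, 8} — 2 (Pursuer) has 2→6; 8 (Pursuer) has 8→6.
A2: add {4} — 4 (Pursuer) has 4→8.
A3: add {1} — 1 (Pursuer) has 1→4.
A4: add {5} — 5 (Pursuer) has 5→1.
A5 = A4; e.g. 0 (Evader) can still go to 3. Fixed point.
Pursuer's winning region = {1, 2, 4, 5, 6, 8}.

1, 2, 4, 5, 6, 8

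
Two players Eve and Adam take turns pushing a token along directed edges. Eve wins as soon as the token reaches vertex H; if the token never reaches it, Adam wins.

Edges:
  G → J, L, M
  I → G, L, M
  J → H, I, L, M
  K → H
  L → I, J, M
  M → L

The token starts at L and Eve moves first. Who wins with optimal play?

Track states (vertex, player-to-move).
A0 = {(H,Eve), (H,Adam)}
A1: add {(J,Eve), (K,Eve), (K,Adam)}.
A2 = A1; e.g. (G,Eve) stays out. (L,Eve) never enters ⇒ Adam avoids the target.

Adam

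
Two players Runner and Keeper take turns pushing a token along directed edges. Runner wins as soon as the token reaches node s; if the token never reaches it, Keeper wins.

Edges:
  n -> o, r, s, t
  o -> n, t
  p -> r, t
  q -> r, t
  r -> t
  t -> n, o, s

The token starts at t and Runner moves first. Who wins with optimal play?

Track states (vertex, player-to-move).
A0 = {(s,Runner), (s,Keeper)}
A1: add {(n,Runner), (t,Runner)}.
(t,Runner) ∈ A1 ⇒ Runner forces the target.

Runner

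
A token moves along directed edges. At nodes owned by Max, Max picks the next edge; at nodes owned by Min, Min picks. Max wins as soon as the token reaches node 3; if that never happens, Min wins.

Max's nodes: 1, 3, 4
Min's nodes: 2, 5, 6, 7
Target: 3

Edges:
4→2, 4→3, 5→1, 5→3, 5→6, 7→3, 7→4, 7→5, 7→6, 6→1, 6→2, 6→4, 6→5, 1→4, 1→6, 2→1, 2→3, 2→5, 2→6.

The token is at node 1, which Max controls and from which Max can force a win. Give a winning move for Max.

4

A0 = {3}
A1: add {4} — 4 (Max) has 4→3.
A2: add {1} — 1 (Max) has 1→4.
A3 = A2; e.g. 2 (Min) can still go to 5. Fixed point.
From 1, successor 4 is in the attractor (rank 1); the other successor 6 is not.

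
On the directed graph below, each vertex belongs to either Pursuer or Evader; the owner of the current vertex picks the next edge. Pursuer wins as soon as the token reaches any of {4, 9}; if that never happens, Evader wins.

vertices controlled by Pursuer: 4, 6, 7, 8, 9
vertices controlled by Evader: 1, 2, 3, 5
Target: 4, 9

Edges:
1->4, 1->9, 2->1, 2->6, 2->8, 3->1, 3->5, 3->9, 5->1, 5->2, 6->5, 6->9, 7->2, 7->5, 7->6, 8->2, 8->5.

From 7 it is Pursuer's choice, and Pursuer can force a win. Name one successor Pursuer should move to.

A0 = {4, 9}
A1: add {1, 6} — 1 (Evader): all of {4, 9} already in; 6 (Pursuer) has 6→9.
A2: add {7} — 7 (Pursuer) has 7→6.
A3 = A2; e.g. 2 (Evader) can still go to 8. Fixed point.
From 7, successor 6 is in the attractor (rank 1); the other successors 2, 5 are not.

6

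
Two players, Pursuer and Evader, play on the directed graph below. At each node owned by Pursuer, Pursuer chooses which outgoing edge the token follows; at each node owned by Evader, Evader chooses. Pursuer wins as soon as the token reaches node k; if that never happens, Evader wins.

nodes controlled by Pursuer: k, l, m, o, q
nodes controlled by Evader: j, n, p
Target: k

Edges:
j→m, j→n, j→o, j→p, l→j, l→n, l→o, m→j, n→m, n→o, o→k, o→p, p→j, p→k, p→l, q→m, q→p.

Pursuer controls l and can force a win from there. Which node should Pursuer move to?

A0 = {k}
A1: add {o} — o (Pursuer) has o→k.
A2: add {l} — l (Pursuer) has l→o.
A3 = A2; e.g. j (Evader) can still go to m. Fixed point.
From l, successor o is in the attractor (rank 1); the other successors j, n are not.

o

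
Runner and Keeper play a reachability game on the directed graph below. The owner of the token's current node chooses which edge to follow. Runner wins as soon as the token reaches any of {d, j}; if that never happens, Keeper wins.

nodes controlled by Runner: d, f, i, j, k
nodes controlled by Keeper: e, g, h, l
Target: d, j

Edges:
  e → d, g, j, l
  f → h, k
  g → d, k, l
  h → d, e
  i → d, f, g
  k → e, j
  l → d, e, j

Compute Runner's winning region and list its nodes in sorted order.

d, f, i, j, k

A0 = {d, j}
A1: add {i, k} — i (Runner) has i→d; k (Runner) has k→j.
A2: add {f} — f (Runner) has f→k.
A3 = A2; e.g. e (Keeper) can still go to g. Fixed point.
Runner's winning region = {d, f, i, j, k}.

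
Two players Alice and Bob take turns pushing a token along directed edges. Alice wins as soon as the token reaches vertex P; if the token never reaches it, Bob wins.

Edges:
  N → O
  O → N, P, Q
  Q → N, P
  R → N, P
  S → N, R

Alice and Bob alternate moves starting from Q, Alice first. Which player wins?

Alice

Track states (vertex, player-to-move).
A0 = {(P,Alice), (P,Bob)}
A1: add {(O,Alice), (Q,Alice), (R,Alice)}.
(Q,Alice) ∈ A1 ⇒ Alice forces the target.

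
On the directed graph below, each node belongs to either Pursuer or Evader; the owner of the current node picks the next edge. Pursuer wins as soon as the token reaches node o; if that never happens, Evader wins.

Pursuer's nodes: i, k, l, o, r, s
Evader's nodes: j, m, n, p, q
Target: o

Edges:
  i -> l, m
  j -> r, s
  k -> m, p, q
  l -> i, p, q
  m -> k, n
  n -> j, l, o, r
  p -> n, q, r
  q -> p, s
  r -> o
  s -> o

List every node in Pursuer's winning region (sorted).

j, o, r, s

A0 = {o}
A1: add {r, s} — r (Pursuer) has r→o; s (Pursuer) has s→o.
A2: add {j} — j (Evader): all of {r, s} already in.
A3 = A2; e.g. i (Pursuer) has no edge into A2. Fixed point.
Pursuer's winning region = {j, o, r, s}.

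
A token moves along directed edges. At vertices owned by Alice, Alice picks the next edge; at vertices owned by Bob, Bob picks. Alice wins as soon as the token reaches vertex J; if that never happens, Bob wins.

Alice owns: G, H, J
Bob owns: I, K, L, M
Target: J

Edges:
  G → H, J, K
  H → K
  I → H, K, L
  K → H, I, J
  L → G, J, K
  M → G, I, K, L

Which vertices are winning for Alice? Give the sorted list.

G, J

A0 = {J}
A1: add {G} — G (Alice) has G→J.
A2 = A1; e.g. H (Alice) has no edge into A1. Fixed point.
Alice's winning region = {G, J}.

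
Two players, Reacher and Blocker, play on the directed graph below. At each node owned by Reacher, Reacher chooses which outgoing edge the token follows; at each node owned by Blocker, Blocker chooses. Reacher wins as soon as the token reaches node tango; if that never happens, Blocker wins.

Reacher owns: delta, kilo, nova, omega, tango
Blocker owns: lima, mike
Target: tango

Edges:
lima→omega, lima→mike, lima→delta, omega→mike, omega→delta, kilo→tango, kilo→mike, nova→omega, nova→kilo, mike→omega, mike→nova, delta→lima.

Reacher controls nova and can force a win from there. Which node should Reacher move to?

kilo

A0 = {tango}
A1: add {kilo} — kilo (Reacher) has kilo→tango.
A2: add {nova} — nova (Reacher) has nova→kilo.
A3 = A2; e.g. lima (Blocker) can still go to omega. Fixed point.
From nova, successor kilo is in the attractor (rank 1); the other successor omega is not.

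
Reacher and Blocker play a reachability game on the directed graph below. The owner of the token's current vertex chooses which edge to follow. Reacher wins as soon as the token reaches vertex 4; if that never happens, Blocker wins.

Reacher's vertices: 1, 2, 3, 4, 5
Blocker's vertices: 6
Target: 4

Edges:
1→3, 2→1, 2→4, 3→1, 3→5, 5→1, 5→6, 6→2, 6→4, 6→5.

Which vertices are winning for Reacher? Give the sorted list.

A0 = {4}
A1: add {2} — 2 (Reacher) has 2→4.
A2 = A1; e.g. 1 (Reacher) has no edge into A1. Fixed point.
Reacher's winning region = {2, 4}.

2, 4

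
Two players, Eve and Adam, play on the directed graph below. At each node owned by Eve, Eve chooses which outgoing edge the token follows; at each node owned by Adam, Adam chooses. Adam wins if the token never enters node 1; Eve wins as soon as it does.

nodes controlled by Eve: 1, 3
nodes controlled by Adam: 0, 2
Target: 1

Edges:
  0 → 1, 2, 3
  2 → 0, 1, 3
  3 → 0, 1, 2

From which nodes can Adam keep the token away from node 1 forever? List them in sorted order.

A0 = {1}
A1: add {3} — 3 (Eve) has 3→1.
A2 = A1; e.g. 0 (Adam) can still go to 2. Fixed point.
Eve's attractor = {1, 3}; Adam avoids the target exactly from the complement.

0, 2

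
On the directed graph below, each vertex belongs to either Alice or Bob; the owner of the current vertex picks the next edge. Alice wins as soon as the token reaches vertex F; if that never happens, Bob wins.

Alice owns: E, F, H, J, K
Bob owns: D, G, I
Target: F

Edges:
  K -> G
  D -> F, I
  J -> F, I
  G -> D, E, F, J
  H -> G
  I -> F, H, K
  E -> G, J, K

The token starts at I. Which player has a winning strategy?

A0 = {F}
A1: add {J} — J (Alice) has J→F.
A2: add {E} — E (Alice) has E→J.
A3 = A2; e.g. D (Bob) can still go to I. Fixed point.
I never enters the attractor, so Bob can avoid the target forever.

Bob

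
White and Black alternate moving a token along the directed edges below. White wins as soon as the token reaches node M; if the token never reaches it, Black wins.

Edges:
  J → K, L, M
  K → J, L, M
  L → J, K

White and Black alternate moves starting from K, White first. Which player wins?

Track states (vertex, player-to-move).
A0 = {(M,White), (M,Black)}
A1: add {(J,White), (K,White)}.
(K,White) ∈ A1 ⇒ White forces the target.

White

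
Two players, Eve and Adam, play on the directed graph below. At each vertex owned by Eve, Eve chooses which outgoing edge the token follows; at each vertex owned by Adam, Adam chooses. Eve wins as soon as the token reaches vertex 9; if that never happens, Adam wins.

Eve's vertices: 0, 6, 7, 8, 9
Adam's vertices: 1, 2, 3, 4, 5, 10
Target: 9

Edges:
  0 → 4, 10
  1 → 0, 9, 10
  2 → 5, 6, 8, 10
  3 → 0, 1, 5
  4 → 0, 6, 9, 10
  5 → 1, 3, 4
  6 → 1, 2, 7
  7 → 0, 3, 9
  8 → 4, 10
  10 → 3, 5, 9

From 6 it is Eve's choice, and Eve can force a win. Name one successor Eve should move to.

A0 = {9}
A1: add {7} — 7 (Eve) has 7→9.
A2: add {6} — 6 (Eve) has 6→7.
A3 = A2; e.g. 0 (Eve) has no edge into A2. Fixed point.
From 6, successor 7 is in the attractor (rank 1); the other successors 1, 2 are not.

7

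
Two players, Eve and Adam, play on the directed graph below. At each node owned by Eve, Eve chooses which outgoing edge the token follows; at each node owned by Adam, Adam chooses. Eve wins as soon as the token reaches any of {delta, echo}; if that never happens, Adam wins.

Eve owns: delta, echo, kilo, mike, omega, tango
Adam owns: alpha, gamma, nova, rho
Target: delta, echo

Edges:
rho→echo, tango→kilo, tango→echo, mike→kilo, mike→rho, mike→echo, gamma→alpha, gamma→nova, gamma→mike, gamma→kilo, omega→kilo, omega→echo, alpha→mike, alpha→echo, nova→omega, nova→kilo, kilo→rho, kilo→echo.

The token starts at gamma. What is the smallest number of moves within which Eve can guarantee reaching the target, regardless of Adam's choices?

A0 = {delta, echo}
A1: add {kilo, mike, omega, rho, tango} — omega (Eve) has omega→echo; tango (Eve) has tango→echo; mike (Eve) has mike→echo; kilo (Eve) has kilo→echo; rho (Adam): all of {echo} already in.
A2: add {alpha, nova} — alpha (Adam): all of {mike, echo} already in; nova (Adam): all of {omega, kilo} already in.
A3: add {gamma} — gamma (Adam): all of {alpha, nova, mike, kilo} already in.
A3 = all vertices. Fixed point.
gamma enters the attractor at level 3, so Eve can force the target in 3 moves from there.

3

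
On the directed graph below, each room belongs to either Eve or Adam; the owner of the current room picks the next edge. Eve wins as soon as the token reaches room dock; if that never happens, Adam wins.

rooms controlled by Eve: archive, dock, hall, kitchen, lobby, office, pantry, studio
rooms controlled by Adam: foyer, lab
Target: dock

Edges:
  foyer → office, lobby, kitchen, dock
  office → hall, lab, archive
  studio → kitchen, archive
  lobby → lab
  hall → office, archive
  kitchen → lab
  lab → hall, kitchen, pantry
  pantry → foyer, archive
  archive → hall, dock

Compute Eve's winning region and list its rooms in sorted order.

archive, dock, hall, office, pantry, studio

A0 = {dock}
A1: add {archive} — archive (Eve) has archive→dock.
A2: add {hall, office, pantry, studio} — office (Eve) has office→archive; studio (Eve) has studio→archive; hall (Eve) has hall→archive; pantry (Eve) has pantry→archive.
A3 = A2; e.g. foyer (Adam) can still go to lobby. Fixed point.
Eve's winning region = {archive, dock, hall, office, pantry, studio}.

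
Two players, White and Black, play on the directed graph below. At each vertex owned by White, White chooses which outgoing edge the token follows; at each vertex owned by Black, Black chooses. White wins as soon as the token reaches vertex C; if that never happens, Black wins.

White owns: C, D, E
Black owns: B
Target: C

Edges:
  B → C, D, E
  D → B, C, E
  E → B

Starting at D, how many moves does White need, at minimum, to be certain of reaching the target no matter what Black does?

1

A0 = {C}
A1: add {D} — D (White) has D→C.
A2 = A1; e.g. B (Black) can still go to E. Fixed point.
D enters the attractor at level 1, so White can force the target in 1 move from there.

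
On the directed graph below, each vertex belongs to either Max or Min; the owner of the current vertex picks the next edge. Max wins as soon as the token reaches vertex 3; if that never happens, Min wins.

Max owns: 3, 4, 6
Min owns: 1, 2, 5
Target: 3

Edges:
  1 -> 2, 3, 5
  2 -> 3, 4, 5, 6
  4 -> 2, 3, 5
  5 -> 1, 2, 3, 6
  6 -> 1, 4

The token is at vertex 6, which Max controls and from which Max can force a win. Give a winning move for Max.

4

A0 = {3}
A1: add {4} — 4 (Max) has 4→3.
A2: add {6} — 6 (Max) has 6→4.
A3 = A2; e.g. 1 (Min) can still go to 2. Fixed point.
From 6, successor 4 is in the attractor (rank 1); the other successor 1 is not.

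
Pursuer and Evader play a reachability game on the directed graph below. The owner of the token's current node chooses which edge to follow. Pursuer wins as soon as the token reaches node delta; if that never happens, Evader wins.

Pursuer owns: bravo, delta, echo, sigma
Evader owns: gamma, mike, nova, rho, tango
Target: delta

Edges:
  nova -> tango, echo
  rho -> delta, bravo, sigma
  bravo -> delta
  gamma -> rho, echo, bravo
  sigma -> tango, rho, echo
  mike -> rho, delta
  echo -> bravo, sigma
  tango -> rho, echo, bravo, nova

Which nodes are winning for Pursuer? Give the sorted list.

bravo, delta, echo, gamma, mike, rho, sigma

A0 = {delta}
A1: add {bravo} — bravo (Pursuer) has bravo→delta.
A2: add {echo} — echo (Pursuer) has echo→bravo.
A3: add {sigma} — sigma (Pursuer) has sigma→echo.
A4: add {rho} — rho (Evader): all of {delta, bravo, sigma} already in.
A5: add {gamma, mike} — gamma (Evader): all of {rho, echo, bravo} already in; mike (Evader): all of {rho, delta} already in.
A6 = A5; e.g. tango (Evader) can still go to nova. Fixed point.
Pursuer's winning region = {bravo, delta, echo, gamma, mike, rho, sigma}.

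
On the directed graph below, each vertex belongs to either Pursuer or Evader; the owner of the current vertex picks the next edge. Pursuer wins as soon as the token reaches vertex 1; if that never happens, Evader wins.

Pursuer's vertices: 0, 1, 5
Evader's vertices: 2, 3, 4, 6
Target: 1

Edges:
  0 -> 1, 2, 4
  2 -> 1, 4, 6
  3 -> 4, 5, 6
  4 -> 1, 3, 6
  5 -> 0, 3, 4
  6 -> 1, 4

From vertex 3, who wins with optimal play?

A0 = {1}
A1: add {0} — 0 (Pursuer) has 0→1.
A2: add {5} — 5 (Pursuer) has 5→0.
A3 = A2; e.g. 2 (Evader) can still go to 4. Fixed point.
3 never enters the attractor, so Evader can avoid the target forever.

Evader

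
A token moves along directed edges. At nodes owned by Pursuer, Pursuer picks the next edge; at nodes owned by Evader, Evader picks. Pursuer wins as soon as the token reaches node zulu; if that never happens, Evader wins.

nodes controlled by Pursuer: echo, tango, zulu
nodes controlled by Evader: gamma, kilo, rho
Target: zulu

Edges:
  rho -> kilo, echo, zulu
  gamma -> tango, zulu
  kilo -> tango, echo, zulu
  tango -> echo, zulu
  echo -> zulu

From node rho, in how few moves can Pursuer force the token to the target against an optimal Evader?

A0 = {zulu}
A1: add {echo, tango} — tango (Pursuer) has tango→zulu; echo (Pursuer) has echo→zulu.
A2: add {gamma, kilo} — gamma (Evader): all of {tango, zulu} already in; kilo (Evader): all of {tango, echo, zulu} already in.
A3: add {rho} — rho (Evader): all of {kilo, echo, zulu} already in.
A3 = all vertices. Fixed point.
rho enters the attractor at level 3, so Pursuer can force the target in 3 moves from there.

3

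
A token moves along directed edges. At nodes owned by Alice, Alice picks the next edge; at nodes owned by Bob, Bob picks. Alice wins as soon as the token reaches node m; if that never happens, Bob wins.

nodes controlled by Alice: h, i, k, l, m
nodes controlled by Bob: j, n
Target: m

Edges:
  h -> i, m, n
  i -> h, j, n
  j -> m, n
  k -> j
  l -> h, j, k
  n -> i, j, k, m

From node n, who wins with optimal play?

A0 = {m}
A1: add {h} — h (Alice) has h→m.
A2: add {i, l} — i (Alice) has i→h; l (Alice) has l→h.
A3 = A2; e.g. j (Bob) can still go to n. Fixed point.
n never enters the attractor, so Bob can avoid the target forever.

Bob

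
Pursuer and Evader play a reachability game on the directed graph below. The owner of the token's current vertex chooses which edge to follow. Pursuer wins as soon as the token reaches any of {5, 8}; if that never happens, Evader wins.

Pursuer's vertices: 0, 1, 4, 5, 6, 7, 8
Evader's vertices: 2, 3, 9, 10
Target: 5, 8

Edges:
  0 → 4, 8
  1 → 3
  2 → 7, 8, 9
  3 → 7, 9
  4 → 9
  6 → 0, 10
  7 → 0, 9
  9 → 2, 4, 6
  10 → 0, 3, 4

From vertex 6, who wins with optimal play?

Pursuer

A0 = {5, 8}
A1: add {0} — 0 (Pursuer) has 0→8.
A2: add {6, 7} — 6 (Pursuer) has 6→0; 7 (Pursuer) has 7→0.
A3 = A2; e.g. 1 (Pursuer) has no edge into A2. Fixed point.
6 ∈ A2, so Pursuer can force the target.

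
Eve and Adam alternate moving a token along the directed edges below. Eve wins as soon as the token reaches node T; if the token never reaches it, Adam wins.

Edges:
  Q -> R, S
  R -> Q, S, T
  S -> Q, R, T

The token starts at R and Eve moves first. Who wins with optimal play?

Track states (vertex, player-to-move).
A0 = {(T,Eve), (T,Adam)}
A1: add {(R,Eve), (S,Eve)}.
(R,Eve) ∈ A1 ⇒ Eve forces the target.

Eve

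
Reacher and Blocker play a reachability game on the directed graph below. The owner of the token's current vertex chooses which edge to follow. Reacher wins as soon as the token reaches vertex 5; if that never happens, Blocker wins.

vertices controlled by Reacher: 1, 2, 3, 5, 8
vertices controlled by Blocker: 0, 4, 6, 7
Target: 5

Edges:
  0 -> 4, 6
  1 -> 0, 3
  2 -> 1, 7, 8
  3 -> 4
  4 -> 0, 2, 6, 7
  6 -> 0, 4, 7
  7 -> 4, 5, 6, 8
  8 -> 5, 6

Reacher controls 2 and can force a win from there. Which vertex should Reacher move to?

8

A0 = {5}
A1: add {8} — 8 (Reacher) has 8→5.
A2: add {2} — 2 (Reacher) has 2→8.
A3 = A2; e.g. 0 (Blocker) can still go to 4. Fixed point.
From 2, successor 8 is in the attractor (rank 1); the other successors 1, 7 are not.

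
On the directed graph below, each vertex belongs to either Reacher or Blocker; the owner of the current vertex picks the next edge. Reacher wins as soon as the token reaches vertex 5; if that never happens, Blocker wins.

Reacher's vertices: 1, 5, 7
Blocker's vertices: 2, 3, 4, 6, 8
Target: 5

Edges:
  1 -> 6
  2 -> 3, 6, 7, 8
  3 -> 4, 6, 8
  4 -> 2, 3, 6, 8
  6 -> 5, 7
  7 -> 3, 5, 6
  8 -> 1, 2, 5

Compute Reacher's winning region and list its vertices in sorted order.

1, 5, 6, 7

A0 = {5}
A1: add {7} — 7 (Reacher) has 7→5.
A2: add {6} — 6 (Blocker): all of {5, 7} already in.
A3: add {1} — 1 (Reacher) has 1→6.
A4 = A3; e.g. 2 (Blocker) can still go to 3. Fixed point.
Reacher's winning region = {1, 5, 6, 7}.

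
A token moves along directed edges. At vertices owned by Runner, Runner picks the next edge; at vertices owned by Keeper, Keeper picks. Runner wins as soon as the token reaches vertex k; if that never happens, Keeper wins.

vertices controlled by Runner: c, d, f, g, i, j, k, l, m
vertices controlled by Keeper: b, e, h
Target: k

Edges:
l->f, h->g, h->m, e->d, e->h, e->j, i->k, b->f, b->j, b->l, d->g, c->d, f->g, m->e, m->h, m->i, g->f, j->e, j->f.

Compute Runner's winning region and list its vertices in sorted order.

A0 = {k}
A1: add {i} — i (Runner) has i→k.
A2: add {m} — m (Runner) has m→i.
A3 = A2; e.g. b (Keeper) can still go to f. Fixed point.
Runner's winning region = {i, k, m}.

i, k, m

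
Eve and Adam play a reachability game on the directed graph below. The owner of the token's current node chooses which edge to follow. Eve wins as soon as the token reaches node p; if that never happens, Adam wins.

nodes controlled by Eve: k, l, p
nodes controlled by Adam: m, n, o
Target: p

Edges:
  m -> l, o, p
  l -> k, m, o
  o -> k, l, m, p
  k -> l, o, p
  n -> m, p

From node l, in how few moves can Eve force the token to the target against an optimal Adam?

2

A0 = {p}
A1: add {k} — k (Eve) has k→p.
A2: add {l} — l (Eve) has l→k.
A3 = A2; e.g. m (Adam) can still go to o. Fixed point.
l enters the attractor at level 2, so Eve can force the target in 2 moves from there.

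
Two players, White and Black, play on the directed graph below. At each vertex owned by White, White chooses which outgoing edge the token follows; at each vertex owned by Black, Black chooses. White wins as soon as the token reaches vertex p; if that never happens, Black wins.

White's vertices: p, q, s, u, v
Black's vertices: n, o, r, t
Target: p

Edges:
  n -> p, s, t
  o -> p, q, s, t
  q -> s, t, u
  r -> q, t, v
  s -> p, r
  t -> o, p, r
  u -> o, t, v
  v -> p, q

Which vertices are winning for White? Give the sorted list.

A0 = {p}
A1: add {s, v} — s (White) has s→p; v (White) has v→p.
A2: add {q, u} — q (White) has q→s; u (White) has u→v.
A3 = A2; e.g. n (Black) can still go to t. Fixed point.
White's winning region = {p, q, s, u, v}.

p, q, s, u, v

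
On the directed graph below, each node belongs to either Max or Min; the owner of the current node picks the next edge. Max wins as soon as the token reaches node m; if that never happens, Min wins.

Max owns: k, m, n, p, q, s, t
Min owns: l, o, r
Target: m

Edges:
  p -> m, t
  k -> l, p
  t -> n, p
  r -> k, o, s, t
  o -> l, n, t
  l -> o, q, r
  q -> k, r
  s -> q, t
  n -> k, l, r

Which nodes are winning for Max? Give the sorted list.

k, m, n, p, q, s, t

A0 = {m}
A1: add {p} — p (Max) has p→m.
A2: add {k, t} — k (Max) has k→p; t (Max) has t→p.
A3: add {n, q, s} — n (Max) has n→k; q (Max) has q→k; s (Max) has s→t.
A4 = A3; e.g. l (Min) can still go to o. Fixed point.
Max's winning region = {k, m, n, p, q, s, t}.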